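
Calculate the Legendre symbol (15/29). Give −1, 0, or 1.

Euler's criterion: (15/29) ≡ 15^14 (mod 29).
15^2 ≡ 22 (mod 29)
15^4 ≡ 20 (mod 29)
15^8 ≡ 23 (mod 29)
15^14 = 15^(8+4+2) ≡ 28 (mod 29).
Result is 28 ≡ −1, so (15/29) = −1.

-1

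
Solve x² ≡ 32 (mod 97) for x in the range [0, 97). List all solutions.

97 ≡ 1 (mod 4), so we find a root by search.
Trying successive values, 41² = 1681 ≡ 32 (mod 97). The other root is 97 − 41 = 56.

41, 56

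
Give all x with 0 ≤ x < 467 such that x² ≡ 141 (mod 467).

190, 277

Since 467 ≡ 3 (mod 4), a square root of 141 is 141^((467+1)/4) = 141^117 mod 467.
Repeated squaring: 141^2≡267, 141^4≡305, 141^8≡92, 141^16≡58, 141^32≡95, 141^64≡152 (mod 467).
141^117 = 141^(64+32+16+4+1) ≡ 277 (mod 467).
Check: 277² = 76729 ≡ 141 (mod 467). The two roots are 190 and 277.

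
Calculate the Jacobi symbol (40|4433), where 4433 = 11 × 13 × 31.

-1

Pull out 2^3: since 4433 ≡ 1 (mod 8), (2/4433) = +1, so (2/4433)^3 = +1.
Reciprocity: 5 ≡ 1 and 4433 ≡ 1 (mod 4), so (5/4433) = +(4433/5).
Reduce top mod 5: now compute (3/5).
Reciprocity: 3 ≡ 3 and 5 ≡ 1 (mod 4), so (3/5) = +(5/3).
Reduce top mod 3: now compute (2/3).
Pull out 2: since 3 ≡ 3 (mod 8), (2/3) = -1.
Reached (1/3) = 1. Collecting the sign flips along the way, the symbol is -1.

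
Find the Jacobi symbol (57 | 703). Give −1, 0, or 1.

Reciprocity: 57 ≡ 1 and 703 ≡ 3 (mod 4), so (57/703) = +(703/57).
Reduce top mod 57: now compute (19/57).
Reciprocity: 19 ≡ 3 and 57 ≡ 1 (mod 4), so (19/57) = +(57/19).
Reduce top mod 19: now compute (0/19).
Top reduces to 0: gcd > 1, so the symbol is 0.

0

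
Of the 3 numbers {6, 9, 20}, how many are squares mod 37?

1

(6/37) = -1 → non-residue.
(9/37) = +1 → QR.
(20/37) = -1 → non-residue.
Total quadratic residues among the 3: 1.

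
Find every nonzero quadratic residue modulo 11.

1,3,4,5,9

Square k = 1,…,5 (k and 11−k give the same square):
1²=1, 2²=4, 3²=9, 4²≡5, 5²≡3 (mod 11).
So the quadratic residues mod 11 are {1, 3, 4, 5, 9}.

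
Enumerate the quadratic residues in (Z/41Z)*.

Square k = 1,…,20 (k and 41−k give the same square):
1²=1, 2²=4, 3²=9, 4²=16, 5²=25, 6²=36, 7²≡8, 8²≡23, 9²≡40, 10²≡18, 11²≡39, 12²≡21, 13²≡5, 14²≡32, 15²≡20, 16²≡10, 17²≡2, 18²≡37, 19²≡33, 20²≡31 (mod 41).
So the quadratic residues mod 41 are {1, 2, 4, 5, 8, 9, 10, 16, 18, 20, 21, 23, 25, 31, 32, 33, 36, 37, 39, 40}.

1, 2, 4, 5, 8, 9, 10, 16, 18, 20, 21, 23, 25, 31, 32, 33, 36, 37, 39, 40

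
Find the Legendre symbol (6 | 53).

Pull out 2: since 53 ≡ 5 (mod 8), (2/53) = -1.
Reciprocity: 3 ≡ 3 and 53 ≡ 1 (mod 4), so (3/53) = +(53/3).
Reduce top mod 3: now compute (2/3).
Pull out 2: since 3 ≡ 3 (mod 8), (2/3) = -1.
Reached (1/3) = 1. Collecting the sign flips along the way, the symbol is +1.

1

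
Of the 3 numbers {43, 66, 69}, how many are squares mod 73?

1

(43/73) = -1 → non-residue.
(66/73) = -1 → non-residue.
(69/73) = +1 → QR.
Total quadratic residues among the 3: 1.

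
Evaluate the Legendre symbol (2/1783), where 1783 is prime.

1

Pull out 2: since 1783 ≡ 7 (mod 8), (2/1783) = +1.
Reached (1/1783) = 1. Collecting the sign flips along the way, the symbol is +1.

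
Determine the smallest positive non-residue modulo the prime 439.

3

(2/439) = +1, so 2 is a residue.
(3/439) = −1, so 3 is the smallest positive non-residue mod 439.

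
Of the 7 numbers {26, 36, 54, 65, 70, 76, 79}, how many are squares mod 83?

4

(26/83) = +1 → QR.
(36/83) = +1 → QR.
(54/83) = -1 → non-residue.
(65/83) = +1 → QR.
(70/83) = +1 → QR.
(76/83) = -1 → non-residue.
(79/83) = -1 → non-residue.
Total quadratic residues among the 7: 4.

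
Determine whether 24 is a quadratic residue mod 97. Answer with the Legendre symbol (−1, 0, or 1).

1

Pull out 2^3: since 97 ≡ 1 (mod 8), (2/97) = +1, so (2/97)^3 = +1.
Reciprocity: 3 ≡ 3 and 97 ≡ 1 (mod 4), so (3/97) = +(97/3).
Reduce top mod 3: now compute (1/3).
Reached (1/3) = 1. Collecting the sign flips along the way, the symbol is +1.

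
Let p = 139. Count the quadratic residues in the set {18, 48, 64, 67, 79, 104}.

(18/139) = -1 → non-residue.
(48/139) = -1 → non-residue.
(64/139) = +1 → QR.
(67/139) = +1 → QR.
(79/139) = +1 → QR.
(104/139) = -1 → non-residue.
Total quadratic residues among the 6: 3.

3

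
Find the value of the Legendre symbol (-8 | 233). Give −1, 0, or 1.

1

Euler's criterion: (-8/233) ≡ 225^116 (mod 233).
225^2 ≡ 64 (mod 233)
225^4 ≡ 135 (mod 233)
225^8 ≡ 51 (mod 233)
225^16 ≡ 38 (mod 233)
225^32 ≡ 46 (mod 233)
225^64 ≡ 19 (mod 233)
225^116 = 225^(64+32+16+4) ≡ 1 (mod 233).
Result is 1, so (-8/233) = 1.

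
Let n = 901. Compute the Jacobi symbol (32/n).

Pull out 2^5: since 901 ≡ 5 (mod 8), (2/901) = -1, so (2/901)^5 = -1.
Reached (1/901) = 1. Collecting the sign flips along the way, the symbol is -1.

-1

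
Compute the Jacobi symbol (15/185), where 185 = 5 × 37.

Reciprocity: 15 ≡ 3 and 185 ≡ 1 (mod 4), so (15/185) = +(185/15).
Reduce top mod 15: now compute (5/15).
Reciprocity: 5 ≡ 1 and 15 ≡ 3 (mod 4), so (5/15) = +(15/5).
Reduce top mod 5: now compute (0/5).
Top reduces to 0: gcd > 1, so the symbol is 0.

0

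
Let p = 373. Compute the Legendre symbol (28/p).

1

Pull out 2^2: since 373 ≡ 5 (mod 8), (2/373) = -1, so (2/373)^2 = +1.
Reciprocity: 7 ≡ 3 and 373 ≡ 1 (mod 4), so (7/373) = +(373/7).
Reduce top mod 7: now compute (2/7).
Pull out 2: since 7 ≡ 7 (mod 8), (2/7) = +1.
Reached (1/7) = 1. Collecting the sign flips along the way, the symbol is +1.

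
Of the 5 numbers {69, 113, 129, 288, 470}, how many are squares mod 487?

(69/487) = +1 → QR.
(113/487) = -1 → non-residue.
(129/487) = +1 → QR.
(288/487) = +1 → QR.
(470/487) = +1 → QR.
Total quadratic residues among the 5: 4.

4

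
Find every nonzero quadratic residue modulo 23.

Square k = 1,…,11 (k and 23−k give the same square):
1²=1, 2²=4, 3²=9, 4²=16, 5²≡2, 6²≡13, 7²≡3, 8²≡18, 9²≡12, 10²≡8, 11²≡6 (mod 23).
So the quadratic residues mod 23 are {1, 2, 3, 4, 6, 8, 9, 12, 13, 16, 18}.

1 2 3 4 6 8 9 12 13 16 18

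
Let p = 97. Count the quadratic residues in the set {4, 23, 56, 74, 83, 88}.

2

(4/97) = +1 → QR.
(23/97) = -1 → non-residue.
(56/97) = -1 → non-residue.
(74/97) = -1 → non-residue.
(83/97) = -1 → non-residue.
(88/97) = +1 → QR.
Total quadratic residues among the 6: 2.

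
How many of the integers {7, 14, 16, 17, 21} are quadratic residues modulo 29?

2

(7/29) = +1 → QR.
(14/29) = -1 → non-residue.
(16/29) = +1 → QR.
(17/29) = -1 → non-residue.
(21/29) = -1 → non-residue.
Total quadratic residues among the 5: 2.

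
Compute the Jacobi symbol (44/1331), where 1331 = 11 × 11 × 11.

Pull out 2^2: since 1331 ≡ 3 (mod 8), (2/1331) = -1, so (2/1331)^2 = +1.
Reciprocity: 11 ≡ 3 and 1331 ≡ 3 (mod 4), so (11/1331) = −(1331/11).
Reduce top mod 11: now compute (0/11).
Top reduces to 0: gcd > 1, so the symbol is 0.

0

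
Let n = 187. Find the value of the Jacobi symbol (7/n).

1

Reciprocity: 7 ≡ 3 and 187 ≡ 3 (mod 4), so (7/187) = −(187/7).
Reduce top mod 7: now compute (5/7).
Reciprocity: 5 ≡ 1 and 7 ≡ 3 (mod 4), so (5/7) = +(7/5).
Reduce top mod 5: now compute (2/5).
Pull out 2: since 5 ≡ 5 (mod 8), (2/5) = -1.
Reached (1/5) = 1. Collecting the sign flips along the way, the symbol is +1.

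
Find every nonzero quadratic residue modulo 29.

Square k = 1,…,14 (k and 29−k give the same square):
1²=1, 2²=4, 3²=9, 4²=16, 5²=25, 6²≡7, 7²≡20, 8²≡6, 9²≡23, 10²≡13, 11²≡5, 12²≡28, 13²≡24, 14²≡22 (mod 29).
So the quadratic residues mod 29 are {1, 4, 5, 6, 7, 9, 13, 16, 20, 22, 23, 24, 25, 28}.

1,4,5,6,7,9,13,16,20,22,23,24,25,28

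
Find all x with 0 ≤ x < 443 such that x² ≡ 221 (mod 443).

Since 443 ≡ 3 (mod 4), a square root of 221 is 221^((443+1)/4) = 221^111 mod 443.
Repeated squaring: 221^2≡111, 221^4≡360, 221^8≡244, 221^16≡174, 221^32≡152, 221^64≡68 (mod 443).
221^111 = 221^(64+32+8+4+2+1) ≡ 232 (mod 443).
Check: 232² = 53824 ≡ 221 (mod 443). The two roots are 211 and 232.

211, 232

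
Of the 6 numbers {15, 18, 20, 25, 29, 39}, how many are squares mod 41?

4

(15/41) = -1 → non-residue.
(18/41) = +1 → QR.
(20/41) = +1 → QR.
(25/41) = +1 → QR.
(29/41) = -1 → non-residue.
(39/41) = +1 → QR.
Total quadratic residues among the 6: 4.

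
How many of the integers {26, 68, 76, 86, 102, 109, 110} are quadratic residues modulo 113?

3

(26/113) = +1 → QR.
(68/113) = -1 → non-residue.
(76/113) = -1 → non-residue.
(86/113) = -1 → non-residue.
(102/113) = +1 → QR.
(109/113) = +1 → QR.
(110/113) = -1 → non-residue.
Total quadratic residues among the 7: 3.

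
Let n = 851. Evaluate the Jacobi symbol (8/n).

-1

Pull out 2^3: since 851 ≡ 3 (mod 8), (2/851) = -1, so (2/851)^3 = -1.
Reached (1/851) = 1. Collecting the sign flips along the way, the symbol is -1.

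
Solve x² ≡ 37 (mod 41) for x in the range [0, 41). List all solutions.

41 ≡ 1 (mod 4), so we find a root by search.
Trying successive values, 18² = 324 ≡ 37 (mod 41). The other root is 41 − 18 = 23.

18, 23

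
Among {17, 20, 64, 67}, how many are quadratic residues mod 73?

2

(17/73) = -1 → non-residue.
(20/73) = -1 → non-residue.
(64/73) = +1 → QR.
(67/73) = +1 → QR.
Total quadratic residues among the 4: 2.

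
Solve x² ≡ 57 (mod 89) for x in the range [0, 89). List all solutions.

89 ≡ 1 (mod 4), so we find a root by search.
Trying successive values, 18² = 324 ≡ 57 (mod 89). The other root is 89 − 18 = 71.

18, 71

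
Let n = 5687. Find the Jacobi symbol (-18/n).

-1

First reduce: -18 ≡ 5669 (mod 5687).
Reciprocity: 5669 ≡ 1 and 5687 ≡ 3 (mod 4), so (5669/5687) = +(5687/5669).
Reduce top mod 5669: now compute (18/5669).
Pull out 2: since 5669 ≡ 5 (mod 8), (2/5669) = -1.
Reciprocity: 9 ≡ 1 and 5669 ≡ 1 (mod 4), so (9/5669) = +(5669/9).
Reduce top mod 9: now compute (8/9).
Pull out 2^3: since 9 ≡ 1 (mod 8), (2/9) = +1, so (2/9)^3 = +1.
Reached (1/9) = 1. Collecting the sign flips along the way, the symbol is -1.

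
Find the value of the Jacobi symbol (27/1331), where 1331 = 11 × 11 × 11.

Reciprocity: 27 ≡ 3 and 1331 ≡ 3 (mod 4), so (27/1331) = −(1331/27).
Reduce top mod 27: now compute (8/27).
Pull out 2^3: since 27 ≡ 3 (mod 8), (2/27) = -1, so (2/27)^3 = -1.
Reached (1/27) = 1. Collecting the sign flips along the way, the symbol is +1.

1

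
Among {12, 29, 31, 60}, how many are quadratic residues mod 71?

3

(12/71) = +1 → QR.
(29/71) = +1 → QR.
(31/71) = -1 → non-residue.
(60/71) = +1 → QR.
Total quadratic residues among the 4: 3.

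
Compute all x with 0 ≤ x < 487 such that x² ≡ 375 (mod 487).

146, 341

Since 487 ≡ 3 (mod 4), a square root of 375 is 375^((487+1)/4) = 375^122 mod 487.
Repeated squaring: 375^2≡369, 375^4≡288, 375^8≡154, 375^16≡340, 375^32≡181, 375^64≡132 (mod 487).
375^122 = 375^(64+32+16+8+2) ≡ 146 (mod 487).
Check: 146² = 21316 ≡ 375 (mod 487). The two roots are 146 and 341.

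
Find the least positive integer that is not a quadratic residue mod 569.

3

(2/569) = +1, so 2 is a residue.
(3/569) = −1, so 3 is the smallest positive non-residue mod 569.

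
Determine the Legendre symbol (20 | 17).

-1

First reduce: 20 ≡ 3 (mod 17).
Reciprocity: 3 ≡ 3 and 17 ≡ 1 (mod 4), so (3/17) = +(17/3).
Reduce top mod 3: now compute (2/3).
Pull out 2: since 3 ≡ 3 (mod 8), (2/3) = -1.
Reached (1/3) = 1. Collecting the sign flips along the way, the symbol is -1.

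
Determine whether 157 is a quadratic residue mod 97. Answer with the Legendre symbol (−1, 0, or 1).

First reduce: 157 ≡ 60 (mod 97).
Pull out 2^2: since 97 ≡ 1 (mod 8), (2/97) = +1, so (2/97)^2 = +1.
Reciprocity: 15 ≡ 3 and 97 ≡ 1 (mod 4), so (15/97) = +(97/15).
Reduce top mod 15: now compute (7/15).
Reciprocity: 7 ≡ 3 and 15 ≡ 3 (mod 4), so (7/15) = −(15/7).
Reduce top mod 7: now compute (1/7).
Reached (1/7) = 1. Collecting the sign flips along the way, the symbol is -1.

-1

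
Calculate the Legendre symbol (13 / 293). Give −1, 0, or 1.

-1

Reciprocity: 13 ≡ 1 and 293 ≡ 1 (mod 4), so (13/293) = +(293/13).
Reduce top mod 13: now compute (7/13).
Reciprocity: 7 ≡ 3 and 13 ≡ 1 (mod 4), so (7/13) = +(13/7).
Reduce top mod 7: now compute (6/7).
Pull out 2: since 7 ≡ 7 (mod 8), (2/7) = +1.
Reciprocity: 3 ≡ 3 and 7 ≡ 3 (mod 4), so (3/7) = −(7/3).
Reduce top mod 3: now compute (1/3).
Reached (1/3) = 1. Collecting the sign flips along the way, the symbol is -1.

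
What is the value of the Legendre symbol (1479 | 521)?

First reduce: 1479 ≡ 437 (mod 521).
Reciprocity: 437 ≡ 1 and 521 ≡ 1 (mod 4), so (437/521) = +(521/437).
Reduce top mod 437: now compute (84/437).
Pull out 2^2: since 437 ≡ 5 (mod 8), (2/437) = -1, so (2/437)^2 = +1.
Reciprocity: 21 ≡ 1 and 437 ≡ 1 (mod 4), so (21/437) = +(437/21).
Reduce top mod 21: now compute (17/21).
Reciprocity: 17 ≡ 1 and 21 ≡ 1 (mod 4), so (17/21) = +(21/17).
Reduce top mod 17: now compute (4/17).
Pull out 2^2: since 17 ≡ 1 (mod 8), (2/17) = +1, so (2/17)^2 = +1.
Reached (1/17) = 1. Collecting the sign flips along the way, the symbol is +1.

1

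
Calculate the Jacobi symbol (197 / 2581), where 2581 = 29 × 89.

Reciprocity: 197 ≡ 1 and 2581 ≡ 1 (mod 4), so (197/2581) = +(2581/197).
Reduce top mod 197: now compute (20/197).
Pull out 2^2: since 197 ≡ 5 (mod 8), (2/197) = -1, so (2/197)^2 = +1.
Reciprocity: 5 ≡ 1 and 197 ≡ 1 (mod 4), so (5/197) = +(197/5).
Reduce top mod 5: now compute (2/5).
Pull out 2: since 5 ≡ 5 (mod 8), (2/5) = -1.
Reached (1/5) = 1. Collecting the sign flips along the way, the symbol is -1.

-1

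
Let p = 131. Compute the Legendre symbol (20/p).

Euler's criterion: (20/131) ≡ 20^65 (mod 131).
20^2 ≡ 7 (mod 131)
20^4 ≡ 49 (mod 131)
20^8 ≡ 43 (mod 131)
20^16 ≡ 15 (mod 131)
20^32 ≡ 94 (mod 131)
20^64 ≡ 59 (mod 131)
20^65 = 20^(64+1) ≡ 1 (mod 131).
Result is 1, so (20/131) = 1.

1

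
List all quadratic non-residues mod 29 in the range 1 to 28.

Square k = 1,…,14 (k and 29−k give the same square):
1²=1, 2²=4, 3²=9, 4²=16, 5²=25, 6²≡7, 7²≡20, 8²≡6, 9²≡23, 10²≡13, 11²≡5, 12²≡28, 13²≡24, 14²≡22 (mod 29).
The residues are {1, 4, 5, 6, 7, 9, 13, 16, 20, 22, 23, 24, 25, 28}; the non-residues are the remaining 14 nonzero classes.

2 3 8 10 11 12 14 15 17 18 19 21 26 27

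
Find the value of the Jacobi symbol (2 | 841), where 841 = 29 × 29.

1

Pull out 2: since 841 ≡ 1 (mod 8), (2/841) = +1.
Reached (1/841) = 1. Collecting the sign flips along the way, the symbol is +1.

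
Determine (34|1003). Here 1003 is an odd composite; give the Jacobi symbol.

Pull out 2: since 1003 ≡ 3 (mod 8), (2/1003) = -1.
Reciprocity: 17 ≡ 1 and 1003 ≡ 3 (mod 4), so (17/1003) = +(1003/17).
Reduce top mod 17: now compute (0/17).
Top reduces to 0: gcd > 1, so the symbol is 0.

0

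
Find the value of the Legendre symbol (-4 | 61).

1

First reduce: -4 ≡ 57 (mod 61).
Reciprocity: 57 ≡ 1 and 61 ≡ 1 (mod 4), so (57/61) = +(61/57).
Reduce top mod 57: now compute (4/57).
Pull out 2^2: since 57 ≡ 1 (mod 8), (2/57) = +1, so (2/57)^2 = +1.
Reached (1/57) = 1. Collecting the sign flips along the way, the symbol is +1.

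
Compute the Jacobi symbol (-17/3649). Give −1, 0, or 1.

First reduce: -17 ≡ 3632 (mod 3649).
Pull out 2^4: since 3649 ≡ 1 (mod 8), (2/3649) = +1, so (2/3649)^4 = +1.
Reciprocity: 227 ≡ 3 and 3649 ≡ 1 (mod 4), so (227/3649) = +(3649/227).
Reduce top mod 227: now compute (17/227).
Reciprocity: 17 ≡ 1 and 227 ≡ 3 (mod 4), so (17/227) = +(227/17).
Reduce top mod 17: now compute (6/17).
Pull out 2: since 17 ≡ 1 (mod 8), (2/17) = +1.
Reciprocity: 3 ≡ 3 and 17 ≡ 1 (mod 4), so (3/17) = +(17/3).
Reduce top mod 3: now compute (2/3).
Pull out 2: since 3 ≡ 3 (mod 8), (2/3) = -1.
Reached (1/3) = 1. Collecting the sign flips along the way, the symbol is -1.

-1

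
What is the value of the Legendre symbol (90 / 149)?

-1

Pull out 2: since 149 ≡ 5 (mod 8), (2/149) = -1.
Reciprocity: 45 ≡ 1 and 149 ≡ 1 (mod 4), so (45/149) = +(149/45).
Reduce top mod 45: now compute (14/45).
Pull out 2: since 45 ≡ 5 (mod 8), (2/45) = -1.
Reciprocity: 7 ≡ 3 and 45 ≡ 1 (mod 4), so (7/45) = +(45/7).
Reduce top mod 7: now compute (3/7).
Reciprocity: 3 ≡ 3 and 7 ≡ 3 (mod 4), so (3/7) = −(7/3).
Reduce top mod 3: now compute (1/3).
Reached (1/3) = 1. Collecting the sign flips along the way, the symbol is -1.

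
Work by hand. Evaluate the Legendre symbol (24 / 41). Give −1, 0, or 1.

-1

Euler's criterion: (24/41) ≡ 24^20 (mod 41).
24^2 ≡ 2 (mod 41)
24^4 ≡ 4 (mod 41)
24^8 ≡ 16 (mod 41)
24^16 ≡ 10 (mod 41)
24^20 = 24^(16+4) ≡ 40 (mod 41).
Result is 40 ≡ −1, so (24/41) = −1.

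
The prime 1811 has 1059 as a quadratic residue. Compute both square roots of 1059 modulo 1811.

168, 1643

Since 1811 ≡ 3 (mod 4), a square root of 1059 is 1059^((1811+1)/4) = 1059^453 mod 1811.
Repeated squaring: 1059^2≡472, 1059^4≡31, 1059^8≡961, 1059^16≡1722, 1059^32≡677, 1059^64≡146, 1059^128≡1395, 1059^256≡1011 (mod 1811).
1059^453 = 1059^(256+128+64+4+1) ≡ 1643 (mod 1811).
Check: 1643² = 2699449 ≡ 1059 (mod 1811). The two roots are 168 and 1643.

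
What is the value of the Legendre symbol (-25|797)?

Euler's criterion: (-25/797) ≡ 772^398 (mod 797).
772^2 ≡ 625 (mod 797)
772^4 ≡ 95 (mod 797)
772^8 ≡ 258 (mod 797)
772^16 ≡ 413 (mod 797)
772^32 ≡ 11 (mod 797)
772^64 ≡ 121 (mod 797)
772^128 ≡ 295 (mod 797)
772^256 ≡ 152 (mod 797)
772^398 = 772^(256+128+8+4+2) ≡ 1 (mod 797).
Result is 1, so (-25/797) = 1.

1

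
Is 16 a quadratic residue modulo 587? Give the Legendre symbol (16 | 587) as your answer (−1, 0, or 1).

1

Pull out 2^4: since 587 ≡ 3 (mod 8), (2/587) = -1, so (2/587)^4 = +1.
Reached (1/587) = 1. Collecting the sign flips along the way, the symbol is +1.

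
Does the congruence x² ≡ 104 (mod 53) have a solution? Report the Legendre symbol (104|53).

-1

First reduce: 104 ≡ 51 (mod 53).
Reciprocity: 51 ≡ 3 and 53 ≡ 1 (mod 4), so (51/53) = +(53/51).
Reduce top mod 51: now compute (2/51).
Pull out 2: since 51 ≡ 3 (mod 8), (2/51) = -1.
Reached (1/51) = 1. Collecting the sign flips along the way, the symbol is -1.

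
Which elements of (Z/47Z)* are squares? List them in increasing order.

1, 2, 3, 4, 6, 7, 8, 9, 12, 14, 16, 17, 18, 21, 24, 25, 27, 28, 32, 34, 36, 37, 42

Square k = 1,…,23 (k and 47−k give the same square):
1²=1, 2²=4, 3²=9, 4²=16, 5²=25, 6²=36, 7²≡2, 8²≡17, 9²≡34, 10²≡6, 11²≡27, 12²≡3, 13²≡28, 14²≡8, 15²≡37, 16²≡21, 17²≡7, 18²≡42, 19²≡32, 20²≡24, 21²≡18, 22²≡14, 23²≡12 (mod 47).
So the quadratic residues mod 47 are {1, 2, 3, 4, 6, 7, 8, 9, 12, 14, 16, 17, 18, 21, 24, 25, 27, 28, 32, 34, 36, 37, 42}.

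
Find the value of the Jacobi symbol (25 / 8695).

Reciprocity: 25 ≡ 1 and 8695 ≡ 3 (mod 4), so (25/8695) = +(8695/25).
Reduce top mod 25: now compute (20/25).
Pull out 2^2: since 25 ≡ 1 (mod 8), (2/25) = +1, so (2/25)^2 = +1.
Reciprocity: 5 ≡ 1 and 25 ≡ 1 (mod 4), so (5/25) = +(25/5).
Reduce top mod 5: now compute (0/5).
Top reduces to 0: gcd > 1, so the symbol is 0.

0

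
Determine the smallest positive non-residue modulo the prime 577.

(2/577) = +1, so 2 is a residue.
(3/577) = +1, so 3 is a residue.
(4/577) = +1, so 4 is a residue.
(5/577) = −1, so 5 is the smallest positive non-residue mod 577.

5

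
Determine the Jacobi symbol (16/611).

1

Pull out 2^4: since 611 ≡ 3 (mod 8), (2/611) = -1, so (2/611)^4 = +1.
Reached (1/611) = 1. Collecting the sign flips along the way, the symbol is +1.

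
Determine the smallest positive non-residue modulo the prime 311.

(2/311) = +1, so 2 is a residue.
(3/311) = +1, so 3 is a residue.
(4/311) = +1, so 4 is a residue.
(5/311) = +1, so 5 is a residue.
(6/311) = +1, so 6 is a residue.
(7/311) = +1, so 7 is a residue.
(8/311) = +1, so 8 is a residue.
(9/311) = +1, so 9 is a residue.
(10/311) = +1, so 10 is a residue.
(11/311) = −1, so 11 is the smallest positive non-residue mod 311.

11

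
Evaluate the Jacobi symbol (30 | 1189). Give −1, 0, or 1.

Pull out 2: since 1189 ≡ 5 (mod 8), (2/1189) = -1.
Reciprocity: 15 ≡ 3 and 1189 ≡ 1 (mod 4), so (15/1189) = +(1189/15).
Reduce top mod 15: now compute (4/15).
Pull out 2^2: since 15 ≡ 7 (mod 8), (2/15) = +1, so (2/15)^2 = +1.
Reached (1/15) = 1. Collecting the sign flips along the way, the symbol is -1.

-1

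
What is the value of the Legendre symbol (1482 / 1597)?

Pull out 2: since 1597 ≡ 5 (mod 8), (2/1597) = -1.
Reciprocity: 741 ≡ 1 and 1597 ≡ 1 (mod 4), so (741/1597) = +(1597/741).
Reduce top mod 741: now compute (115/741).
Reciprocity: 115 ≡ 3 and 741 ≡ 1 (mod 4), so (115/741) = +(741/115).
Reduce top mod 115: now compute (51/115).
Reciprocity: 51 ≡ 3 and 115 ≡ 3 (mod 4), so (51/115) = −(115/51).
Reduce top mod 51: now compute (13/51).
Reciprocity: 13 ≡ 1 and 51 ≡ 3 (mod 4), so (13/51) = +(51/13).
Reduce top mod 13: now compute (12/13).
Pull out 2^2: since 13 ≡ 5 (mod 8), (2/13) = -1, so (2/13)^2 = +1.
Reciprocity: 3 ≡ 3 and 13 ≡ 1 (mod 4), so (3/13) = +(13/3).
Reduce top mod 3: now compute (1/3).
Reached (1/3) = 1. Collecting the sign flips along the way, the symbol is +1.

1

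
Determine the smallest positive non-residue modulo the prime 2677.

2

(2/2677) = −1, so 2 is the smallest positive non-residue mod 2677.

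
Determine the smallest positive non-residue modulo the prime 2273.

3

(2/2273) = +1, so 2 is a residue.
(3/2273) = −1, so 3 is the smallest positive non-residue mod 2273.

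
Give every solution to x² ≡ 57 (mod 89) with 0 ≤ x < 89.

18, 71

89 ≡ 1 (mod 4), so we find a root by search.
Trying successive values, 18² = 324 ≡ 57 (mod 89). The other root is 89 − 18 = 71.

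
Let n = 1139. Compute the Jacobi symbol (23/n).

Reciprocity: 23 ≡ 3 and 1139 ≡ 3 (mod 4), so (23/1139) = −(1139/23).
Reduce top mod 23: now compute (12/23).
Pull out 2^2: since 23 ≡ 7 (mod 8), (2/23) = +1, so (2/23)^2 = +1.
Reciprocity: 3 ≡ 3 and 23 ≡ 3 (mod 4), so (3/23) = −(23/3).
Reduce top mod 3: now compute (2/3).
Pull out 2: since 3 ≡ 3 (mod 8), (2/3) = -1.
Reached (1/3) = 1. Collecting the sign flips along the way, the symbol is -1.

-1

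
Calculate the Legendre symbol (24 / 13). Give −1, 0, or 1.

Euler's criterion: (24/13) ≡ 11^6 (mod 13).
11^2 ≡ 4 (mod 13)
11^4 ≡ 3 (mod 13)
11^6 = 11^(4+2) ≡ 12 (mod 13).
Result is 12 ≡ −1, so (24/13) = −1.

-1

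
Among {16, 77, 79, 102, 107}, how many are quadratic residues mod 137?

3

(16/137) = +1 → QR.
(77/137) = +1 → QR.
(79/137) = -1 → non-residue.
(102/137) = -1 → non-residue.
(107/137) = +1 → QR.
Total quadratic residues among the 5: 3.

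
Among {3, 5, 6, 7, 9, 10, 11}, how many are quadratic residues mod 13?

(3/13) = +1 → QR.
(5/13) = -1 → non-residue.
(6/13) = -1 → non-residue.
(7/13) = -1 → non-residue.
(9/13) = +1 → QR.
(10/13) = +1 → QR.
(11/13) = -1 → non-residue.
Total quadratic residues among the 7: 3.

3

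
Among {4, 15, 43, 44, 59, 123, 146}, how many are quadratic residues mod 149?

2

(4/149) = +1 → QR.
(15/149) = -1 → non-residue.
(43/149) = -1 → non-residue.
(44/149) = -1 → non-residue.
(59/149) = -1 → non-residue.
(123/149) = +1 → QR.
(146/149) = -1 → non-residue.
Total quadratic residues among the 7: 2.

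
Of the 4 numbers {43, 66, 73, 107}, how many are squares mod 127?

(43/127) = -1 → non-residue.
(66/127) = -1 → non-residue.
(73/127) = +1 → QR.
(107/127) = +1 → QR.
Total quadratic residues among the 4: 2.

2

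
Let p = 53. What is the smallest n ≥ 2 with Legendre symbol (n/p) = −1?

(2/53) = −1, so 2 is the smallest positive non-residue mod 53.

2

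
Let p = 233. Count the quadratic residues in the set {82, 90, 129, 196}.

(82/233) = -1 → non-residue.
(90/233) = -1 → non-residue.
(129/233) = +1 → QR.
(196/233) = +1 → QR.
Total quadratic residues among the 4: 2.

2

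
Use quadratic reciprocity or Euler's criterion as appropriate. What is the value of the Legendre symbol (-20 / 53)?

-1

First reduce: -20 ≡ 33 (mod 53).
Reciprocity: 33 ≡ 1 and 53 ≡ 1 (mod 4), so (33/53) = +(53/33).
Reduce top mod 33: now compute (20/33).
Pull out 2^2: since 33 ≡ 1 (mod 8), (2/33) = +1, so (2/33)^2 = +1.
Reciprocity: 5 ≡ 1 and 33 ≡ 1 (mod 4), so (5/33) = +(33/5).
Reduce top mod 5: now compute (3/5).
Reciprocity: 3 ≡ 3 and 5 ≡ 1 (mod 4), so (3/5) = +(5/3).
Reduce top mod 3: now compute (2/3).
Pull out 2: since 3 ≡ 3 (mod 8), (2/3) = -1.
Reached (1/3) = 1. Collecting the sign flips along the way, the symbol is -1.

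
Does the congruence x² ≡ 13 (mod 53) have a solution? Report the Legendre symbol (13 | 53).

Reciprocity: 13 ≡ 1 and 53 ≡ 1 (mod 4), so (13/53) = +(53/13).
Reduce top mod 13: now compute (1/13).
Reached (1/13) = 1. Collecting the sign flips along the way, the symbol is +1.

1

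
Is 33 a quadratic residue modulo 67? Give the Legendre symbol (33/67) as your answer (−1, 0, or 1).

1

Reciprocity: 33 ≡ 1 and 67 ≡ 3 (mod 4), so (33/67) = +(67/33).
Reduce top mod 33: now compute (1/33).
Reached (1/33) = 1. Collecting the sign flips along the way, the symbol is +1.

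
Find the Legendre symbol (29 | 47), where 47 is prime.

Euler's criterion: (29/47) ≡ 29^23 (mod 47).
29^2 ≡ 42 (mod 47)
29^4 ≡ 25 (mod 47)
29^8 ≡ 14 (mod 47)
29^16 ≡ 8 (mod 47)
29^23 = 29^(16+4+2+1) ≡ 46 (mod 47).
Result is 46 ≡ −1, so (29/47) = −1.

-1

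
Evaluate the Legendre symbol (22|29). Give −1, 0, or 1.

1

Pull out 2: since 29 ≡ 5 (mod 8), (2/29) = -1.
Reciprocity: 11 ≡ 3 and 29 ≡ 1 (mod 4), so (11/29) = +(29/11).
Reduce top mod 11: now compute (7/11).
Reciprocity: 7 ≡ 3 and 11 ≡ 3 (mod 4), so (7/11) = −(11/7).
Reduce top mod 7: now compute (4/7).
Pull out 2^2: since 7 ≡ 7 (mod 8), (2/7) = +1, so (2/7)^2 = +1.
Reached (1/7) = 1. Collecting the sign flips along the way, the symbol is +1.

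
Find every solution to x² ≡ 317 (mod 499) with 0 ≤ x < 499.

215, 284

Since 499 ≡ 3 (mod 4), a square root of 317 is 317^((499+1)/4) = 317^125 mod 499.
Repeated squaring: 317^2≡190, 317^4≡172, 317^8≡143, 317^16≡489, 317^32≡100, 317^64≡20 (mod 499).
317^125 = 317^(64+32+16+8+4+1) ≡ 215 (mod 499).
Check: 215² = 46225 ≡ 317 (mod 499). The two roots are 215 and 284.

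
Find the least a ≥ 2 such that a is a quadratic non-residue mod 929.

3

(2/929) = +1, so 2 is a residue.
(3/929) = −1, so 3 is the smallest positive non-residue mod 929.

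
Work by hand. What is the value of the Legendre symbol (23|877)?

Euler's criterion: (23/877) ≡ 23^438 (mod 877).
23^2 ≡ 529 (mod 877)
23^4 ≡ 78 (mod 877)
23^8 ≡ 822 (mod 877)
23^16 ≡ 394 (mod 877)
23^32 ≡ 7 (mod 877)
23^64 ≡ 49 (mod 877)
23^128 ≡ 647 (mod 877)
23^256 ≡ 280 (mod 877)
23^438 = 23^(256+128+32+16+4+2) ≡ 1 (mod 877).
Result is 1, so (23/877) = 1.

1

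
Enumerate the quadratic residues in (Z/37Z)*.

Square k = 1,…,18 (k and 37−k give the same square):
1²=1, 2²=4, 3²=9, 4²=16, 5²=25, 6²=36, 7²≡12, 8²≡27, 9²≡7, 10²≡26, 11²≡10, 12²≡33, 13²≡21, 14²≡11, 15²≡3, 16²≡34, 17²≡30, 18²≡28 (mod 37).
So the quadratic residues mod 37 are {1, 3, 4, 7, 9, 10, 11, 12, 16, 21, 25, 26, 27, 28, 30, 33, 34, 36}.

1 3 4 7 9 10 11 12 16 21 25 26 27 28 30 33 34 36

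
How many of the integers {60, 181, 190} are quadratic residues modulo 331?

(60/331) = -1 → non-residue.
(181/331) = -1 → non-residue.
(190/331) = -1 → non-residue.
Total quadratic residues among the 3: 0.

0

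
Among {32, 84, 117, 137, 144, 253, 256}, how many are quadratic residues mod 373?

6

(32/373) = -1 → non-residue.
(84/373) = +1 → QR.
(117/373) = +1 → QR.
(137/373) = +1 → QR.
(144/373) = +1 → QR.
(253/373) = +1 → QR.
(256/373) = +1 → QR.
Total quadratic residues among the 7: 6.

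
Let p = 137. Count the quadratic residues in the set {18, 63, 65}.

(18/137) = +1 → QR.
(63/137) = +1 → QR.
(65/137) = +1 → QR.
Total quadratic residues among the 3: 3.

3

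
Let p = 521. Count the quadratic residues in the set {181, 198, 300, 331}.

(181/521) = -1 → non-residue.
(198/521) = +1 → QR.
(300/521) = -1 → non-residue.
(331/521) = -1 → non-residue.
Total quadratic residues among the 4: 1.

1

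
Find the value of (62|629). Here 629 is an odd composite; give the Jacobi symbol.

Pull out 2: since 629 ≡ 5 (mod 8), (2/629) = -1.
Reciprocity: 31 ≡ 3 and 629 ≡ 1 (mod 4), so (31/629) = +(629/31).
Reduce top mod 31: now compute (9/31).
Reciprocity: 9 ≡ 1 and 31 ≡ 3 (mod 4), so (9/31) = +(31/9).
Reduce top mod 9: now compute (4/9).
Pull out 2^2: since 9 ≡ 1 (mod 8), (2/9) = +1, so (2/9)^2 = +1.
Reached (1/9) = 1. Collecting the sign flips along the way, the symbol is -1.

-1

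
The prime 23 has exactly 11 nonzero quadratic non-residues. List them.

Square k = 1,…,11 (k and 23−k give the same square):
1²=1, 2²=4, 3²=9, 4²=16, 5²≡2, 6²≡13, 7²≡3, 8²≡18, 9²≡12, 10²≡8, 11²≡6 (mod 23).
The residues are {1, 2, 3, 4, 6, 8, 9, 12, 13, 16, 18}; the non-residues are the remaining 11 nonzero classes.

5,7,10,11,14,15,17,19,20,21,22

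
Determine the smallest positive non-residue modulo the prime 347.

(2/347) = −1, so 2 is the smallest positive non-residue mod 347.

2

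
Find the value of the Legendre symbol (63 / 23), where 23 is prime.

-1

First reduce: 63 ≡ 17 (mod 23).
Reciprocity: 17 ≡ 1 and 23 ≡ 3 (mod 4), so (17/23) = +(23/17).
Reduce top mod 17: now compute (6/17).
Pull out 2: since 17 ≡ 1 (mod 8), (2/17) = +1.
Reciprocity: 3 ≡ 3 and 17 ≡ 1 (mod 4), so (3/17) = +(17/3).
Reduce top mod 3: now compute (2/3).
Pull out 2: since 3 ≡ 3 (mod 8), (2/3) = -1.
Reached (1/3) = 1. Collecting the sign flips along the way, the symbol is -1.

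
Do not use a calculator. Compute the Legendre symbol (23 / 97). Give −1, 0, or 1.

Reciprocity: 23 ≡ 3 and 97 ≡ 1 (mod 4), so (23/97) = +(97/23).
Reduce top mod 23: now compute (5/23).
Reciprocity: 5 ≡ 1 and 23 ≡ 3 (mod 4), so (5/23) = +(23/5).
Reduce top mod 5: now compute (3/5).
Reciprocity: 3 ≡ 3 and 5 ≡ 1 (mod 4), so (3/5) = +(5/3).
Reduce top mod 3: now compute (2/3).
Pull out 2: since 3 ≡ 3 (mod 8), (2/3) = -1.
Reached (1/3) = 1. Collecting the sign flips along the way, the symbol is -1.

-1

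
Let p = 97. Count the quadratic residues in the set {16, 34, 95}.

(16/97) = +1 → QR.
(34/97) = -1 → non-residue.
(95/97) = +1 → QR.
Total quadratic residues among the 3: 2.

2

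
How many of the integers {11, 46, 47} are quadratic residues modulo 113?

(11/113) = +1 → QR.
(46/113) = -1 → non-residue.
(47/113) = -1 → non-residue.
Total quadratic residues among the 3: 1.

1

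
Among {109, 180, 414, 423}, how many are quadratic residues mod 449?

2

(109/449) = -1 → non-residue.
(180/449) = +1 → QR.
(414/449) = +1 → QR.
(423/449) = -1 → non-residue.
Total quadratic residues among the 4: 2.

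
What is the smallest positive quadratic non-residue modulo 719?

(2/719) = +1, so 2 is a residue.
(3/719) = +1, so 3 is a residue.
(4/719) = +1, so 4 is a residue.
(5/719) = +1, so 5 is a residue.
(6/719) = +1, so 6 is a residue.
(7/719) = +1, so 7 is a residue.
(8/719) = +1, so 8 is a residue.
(9/719) = +1, so 9 is a residue.
(10/719) = +1, so 10 is a residue.
(11/719) = −1, so 11 is the smallest positive non-residue mod 719.

11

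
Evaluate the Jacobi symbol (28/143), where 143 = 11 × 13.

1

Pull out 2^2: since 143 ≡ 7 (mod 8), (2/143) = +1, so (2/143)^2 = +1.
Reciprocity: 7 ≡ 3 and 143 ≡ 3 (mod 4), so (7/143) = −(143/7).
Reduce top mod 7: now compute (3/7).
Reciprocity: 3 ≡ 3 and 7 ≡ 3 (mod 4), so (3/7) = −(7/3).
Reduce top mod 3: now compute (1/3).
Reached (1/3) = 1. Collecting the sign flips along the way, the symbol is +1.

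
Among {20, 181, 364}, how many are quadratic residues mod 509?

3

(20/509) = +1 → QR.
(181/509) = +1 → QR.
(364/509) = +1 → QR.
Total quadratic residues among the 3: 3.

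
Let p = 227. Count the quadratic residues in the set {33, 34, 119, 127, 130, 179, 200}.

(33/227) = +1 → QR.
(34/227) = +1 → QR.
(119/227) = -1 → non-residue.
(127/227) = -1 → non-residue.
(130/227) = -1 → non-residue.
(179/227) = -1 → non-residue.
(200/227) = -1 → non-residue.
Total quadratic residues among the 7: 2.

2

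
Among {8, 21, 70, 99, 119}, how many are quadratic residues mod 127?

4

(8/127) = +1 → QR.
(21/127) = +1 → QR.
(70/127) = +1 → QR.
(99/127) = +1 → QR.
(119/127) = -1 → non-residue.
Total quadratic residues among the 5: 4.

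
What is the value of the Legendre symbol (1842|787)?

1

Euler's criterion: (1842/787) ≡ 268^393 (mod 787).
268^2 ≡ 207 (mod 787)
268^4 ≡ 351 (mod 787)
268^8 ≡ 429 (mod 787)
268^16 ≡ 670 (mod 787)
268^32 ≡ 310 (mod 787)
268^64 ≡ 86 (mod 787)
268^128 ≡ 313 (mod 787)
268^256 ≡ 381 (mod 787)
268^393 = 268^(256+128+8+1) ≡ 1 (mod 787).
Result is 1, so (1842/787) = 1.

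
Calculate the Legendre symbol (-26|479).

1

Euler's criterion: (-26/479) ≡ 453^239 (mod 479).
453^2 ≡ 197 (mod 479)
453^4 ≡ 10 (mod 479)
453^8 ≡ 100 (mod 479)
453^16 ≡ 420 (mod 479)
453^32 ≡ 128 (mod 479)
453^64 ≡ 98 (mod 479)
453^128 ≡ 24 (mod 479)
453^239 = 453^(128+64+32+8+4+2+1) ≡ 1 (mod 479).
Result is 1, so (-26/479) = 1.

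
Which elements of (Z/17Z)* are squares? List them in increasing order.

Square k = 1,…,8 (k and 17−k give the same square):
1²=1, 2²=4, 3²=9, 4²=16, 5²≡8, 6²≡2, 7²≡15, 8²≡13 (mod 17).
So the quadratic residues mod 17 are {1, 2, 4, 8, 9, 13, 15, 16}.

1, 2, 4, 8, 9, 13, 15, 16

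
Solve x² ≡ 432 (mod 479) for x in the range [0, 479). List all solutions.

Since 479 ≡ 3 (mod 4), a square root of 432 is 432^((479+1)/4) = 432^120 mod 479.
Repeated squaring: 432^2≡293, 432^4≡108, 432^8≡168, 432^16≡442, 432^32≡411, 432^64≡313 (mod 479).
432^120 = 432^(64+32+16+8) ≡ 107 (mod 479).
Check: 107² = 11449 ≡ 432 (mod 479). The two roots are 107 and 372.

107, 372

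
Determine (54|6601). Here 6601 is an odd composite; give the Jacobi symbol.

1

Pull out 2: since 6601 ≡ 1 (mod 8), (2/6601) = +1.
Reciprocity: 27 ≡ 3 and 6601 ≡ 1 (mod 4), so (27/6601) = +(6601/27).
Reduce top mod 27: now compute (13/27).
Reciprocity: 13 ≡ 1 and 27 ≡ 3 (mod 4), so (13/27) = +(27/13).
Reduce top mod 13: now compute (1/13).
Reached (1/13) = 1. Collecting the sign flips along the way, the symbol is +1.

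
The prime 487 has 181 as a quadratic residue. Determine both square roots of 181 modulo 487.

147, 340

Since 487 ≡ 3 (mod 4), a square root of 181 is 181^((487+1)/4) = 181^122 mod 487.
Repeated squaring: 181^2≡132, 181^4≡379, 181^8≡463, 181^16≡89, 181^32≡129, 181^64≡83 (mod 487).
181^122 = 181^(64+32+16+8+2) ≡ 340 (mod 487).
Check: 340² = 115600 ≡ 181 (mod 487). The two roots are 147 and 340.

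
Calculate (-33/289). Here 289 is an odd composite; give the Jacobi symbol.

First reduce: -33 ≡ 256 (mod 289).
Pull out 2^8: since 289 ≡ 1 (mod 8), (2/289) = +1, so (2/289)^8 = +1.
Reached (1/289) = 1. Collecting the sign flips along the way, the symbol is +1.

1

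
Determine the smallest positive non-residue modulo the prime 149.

2

(2/149) = −1, so 2 is the smallest positive non-residue mod 149.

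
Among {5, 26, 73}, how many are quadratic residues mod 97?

1

(5/97) = -1 → non-residue.
(26/97) = -1 → non-residue.
(73/97) = +1 → QR.
Total quadratic residues among the 3: 1.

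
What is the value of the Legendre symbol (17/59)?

1

Reciprocity: 17 ≡ 1 and 59 ≡ 3 (mod 4), so (17/59) = +(59/17).
Reduce top mod 17: now compute (8/17).
Pull out 2^3: since 17 ≡ 1 (mod 8), (2/17) = +1, so (2/17)^3 = +1.
Reached (1/17) = 1. Collecting the sign flips along the way, the symbol is +1.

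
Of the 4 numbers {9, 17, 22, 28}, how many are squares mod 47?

3

(9/47) = +1 → QR.
(17/47) = +1 → QR.
(22/47) = -1 → non-residue.
(28/47) = +1 → QR.
Total quadratic residues among the 4: 3.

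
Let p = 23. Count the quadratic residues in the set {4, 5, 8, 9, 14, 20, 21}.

(4/23) = +1 → QR.
(5/23) = -1 → non-residue.
(8/23) = +1 → QR.
(9/23) = +1 → QR.
(14/23) = -1 → non-residue.
(20/23) = -1 → non-residue.
(21/23) = -1 → non-residue.
Total quadratic residues among the 7: 3.

3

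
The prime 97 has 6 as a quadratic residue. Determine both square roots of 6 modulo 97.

43, 54

97 ≡ 1 (mod 4), so we find a root by search.
Trying successive values, 43² = 1849 ≡ 6 (mod 97). The other root is 97 − 43 = 54.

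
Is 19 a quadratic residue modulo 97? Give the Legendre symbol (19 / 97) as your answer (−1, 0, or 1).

Reciprocity: 19 ≡ 3 and 97 ≡ 1 (mod 4), so (19/97) = +(97/19).
Reduce top mod 19: now compute (2/19).
Pull out 2: since 19 ≡ 3 (mod 8), (2/19) = -1.
Reached (1/19) = 1. Collecting the sign flips along the way, the symbol is -1.

-1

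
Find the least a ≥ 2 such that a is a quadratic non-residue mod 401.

3

(2/401) = +1, so 2 is a residue.
(3/401) = −1, so 3 is the smallest positive non-residue mod 401.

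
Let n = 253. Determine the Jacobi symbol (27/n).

Reciprocity: 27 ≡ 3 and 253 ≡ 1 (mod 4), so (27/253) = +(253/27).
Reduce top mod 27: now compute (10/27).
Pull out 2: since 27 ≡ 3 (mod 8), (2/27) = -1.
Reciprocity: 5 ≡ 1 and 27 ≡ 3 (mod 4), so (5/27) = +(27/5).
Reduce top mod 5: now compute (2/5).
Pull out 2: since 5 ≡ 5 (mod 8), (2/5) = -1.
Reached (1/5) = 1. Collecting the sign flips along the way, the symbol is +1.

1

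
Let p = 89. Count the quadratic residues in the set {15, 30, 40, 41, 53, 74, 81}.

(15/89) = -1 → non-residue.
(30/89) = -1 → non-residue.
(40/89) = +1 → QR.
(41/89) = -1 → non-residue.
(53/89) = +1 → QR.
(74/89) = -1 → non-residue.
(81/89) = +1 → QR.
Total quadratic residues among the 7: 3.

3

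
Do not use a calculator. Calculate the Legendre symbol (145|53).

-1

Euler's criterion: (145/53) ≡ 39^26 (mod 53).
39^2 ≡ 37 (mod 53)
39^4 ≡ 44 (mod 53)
39^8 ≡ 28 (mod 53)
39^16 ≡ 42 (mod 53)
39^26 = 39^(16+8+2) ≡ 52 (mod 53).
Result is 52 ≡ −1, so (145/53) = −1.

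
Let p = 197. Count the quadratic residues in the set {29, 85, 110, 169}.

(29/197) = +1 → QR.
(85/197) = +1 → QR.
(110/197) = -1 → non-residue.
(169/197) = +1 → QR.
Total quadratic residues among the 4: 3.

3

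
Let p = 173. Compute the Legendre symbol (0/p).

Top reduces to 0: gcd > 1, so the symbol is 0.

0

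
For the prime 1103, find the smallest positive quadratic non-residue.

(2/1103) = +1, so 2 is a residue.
(3/1103) = +1, so 3 is a residue.
(4/1103) = +1, so 4 is a residue.
(5/1103) = −1, so 5 is the smallest positive non-residue mod 1103.

5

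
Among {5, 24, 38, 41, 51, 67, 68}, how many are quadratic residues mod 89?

(5/89) = +1 → QR.
(24/89) = -1 → non-residue.
(38/89) = -1 → non-residue.
(41/89) = -1 → non-residue.
(51/89) = -1 → non-residue.
(67/89) = +1 → QR.
(68/89) = +1 → QR.
Total quadratic residues among the 7: 3.

3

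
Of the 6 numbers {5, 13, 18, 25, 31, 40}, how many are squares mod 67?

(5/67) = -1 → non-residue.
(13/67) = -1 → non-residue.
(18/67) = -1 → non-residue.
(25/67) = +1 → QR.
(31/67) = -1 → non-residue.
(40/67) = +1 → QR.
Total quadratic residues among the 6: 2.

2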